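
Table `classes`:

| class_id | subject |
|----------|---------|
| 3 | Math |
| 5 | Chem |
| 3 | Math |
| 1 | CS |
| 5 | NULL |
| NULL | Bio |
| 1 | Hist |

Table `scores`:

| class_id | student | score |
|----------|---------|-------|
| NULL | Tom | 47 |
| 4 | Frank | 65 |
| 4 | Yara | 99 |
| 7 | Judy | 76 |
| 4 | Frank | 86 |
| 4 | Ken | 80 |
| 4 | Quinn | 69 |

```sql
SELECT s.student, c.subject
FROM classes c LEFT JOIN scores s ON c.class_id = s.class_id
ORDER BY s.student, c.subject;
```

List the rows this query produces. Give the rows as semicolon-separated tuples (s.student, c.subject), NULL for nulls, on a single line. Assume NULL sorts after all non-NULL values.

LEFT JOIN keeps every row from `classes`; unmatched rows get NULL for `scores`'s columns.
Matching on c.class_id = s.class_id. A NULL in a compared column never satisfies the condition.
- c (class_id=3) has no partner → padded with NULL.
- c (class_id=5) has no partner → padded with NULL.
- c (class_id=3) has no partner → padded with NULL.
- c (class_id=1) has no partner → padded with NULL.
- c (class_id=5) has no partner → padded with NULL.
- c (class_id=NULL) has no partner → padded with NULL.
- c (class_id=1) has no partner → padded with NULL.
After projecting and ordering:
s.student | c.subject
NULL | Bio
NULL | CS
NULL | Chem
NULL | Hist
NULL | Math
NULL | Math
NULL | NULL

(NULL, Bio); (NULL, CS); (NULL, Chem); (NULL, Hist); (NULL, Math); (NULL, Math); (NULL, NULL)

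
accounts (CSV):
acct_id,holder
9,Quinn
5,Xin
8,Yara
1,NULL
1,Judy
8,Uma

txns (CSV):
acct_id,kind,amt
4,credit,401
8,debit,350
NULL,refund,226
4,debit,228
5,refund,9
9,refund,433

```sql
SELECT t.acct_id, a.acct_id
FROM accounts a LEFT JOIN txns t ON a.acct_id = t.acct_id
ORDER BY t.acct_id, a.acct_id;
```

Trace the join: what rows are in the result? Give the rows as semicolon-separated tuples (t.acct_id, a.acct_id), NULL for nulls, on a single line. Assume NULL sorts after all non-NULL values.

LEFT JOIN keeps every row from `accounts`; unmatched rows get NULL for `txns`'s columns.
Matching on a.acct_id = t.acct_id. A NULL in a compared column never satisfies the condition.
- acct_id=9: 1 matching t row(s), so 1 row(s) emitted.
- acct_id=5: 1 matching t row(s), so 1 row(s) emitted.
- acct_id=8: 1 matching t row(s), so 1 row(s) emitted.
- acct_id=1: no t row matches, row kept with t columns NULL.
- acct_id=1: no t row matches, row kept with t columns NULL.
- acct_id=8: 1 matching t row(s), so 1 row(s) emitted.
After projecting and ordering:
t.acct_id | a.acct_id
5 | 5
8 | 8
8 | 8
9 | 9
NULL | 1
NULL | 1

(5, 5); (8, 8); (8, 8); (9, 9); (NULL, 1); (NULL, 1)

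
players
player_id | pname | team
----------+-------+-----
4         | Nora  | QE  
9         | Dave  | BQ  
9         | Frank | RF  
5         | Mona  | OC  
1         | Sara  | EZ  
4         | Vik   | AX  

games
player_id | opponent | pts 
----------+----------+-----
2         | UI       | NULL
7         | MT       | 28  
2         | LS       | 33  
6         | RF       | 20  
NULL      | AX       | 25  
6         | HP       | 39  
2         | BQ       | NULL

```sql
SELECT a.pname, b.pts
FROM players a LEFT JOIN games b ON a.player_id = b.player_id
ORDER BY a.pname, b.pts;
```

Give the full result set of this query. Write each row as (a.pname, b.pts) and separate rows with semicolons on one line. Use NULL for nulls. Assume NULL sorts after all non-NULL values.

LEFT JOIN keeps every row from `players`; unmatched rows get NULL for `games`'s columns.
Matching on a.player_id = b.player_id. A NULL in a compared column never satisfies the condition.
Matched pairs: 0; unmatched a rows kept: 6.

(Dave, NULL); (Frank, NULL); (Mona, NULL); (Nora, NULL); (Sara, NULL); (Vik, NULL)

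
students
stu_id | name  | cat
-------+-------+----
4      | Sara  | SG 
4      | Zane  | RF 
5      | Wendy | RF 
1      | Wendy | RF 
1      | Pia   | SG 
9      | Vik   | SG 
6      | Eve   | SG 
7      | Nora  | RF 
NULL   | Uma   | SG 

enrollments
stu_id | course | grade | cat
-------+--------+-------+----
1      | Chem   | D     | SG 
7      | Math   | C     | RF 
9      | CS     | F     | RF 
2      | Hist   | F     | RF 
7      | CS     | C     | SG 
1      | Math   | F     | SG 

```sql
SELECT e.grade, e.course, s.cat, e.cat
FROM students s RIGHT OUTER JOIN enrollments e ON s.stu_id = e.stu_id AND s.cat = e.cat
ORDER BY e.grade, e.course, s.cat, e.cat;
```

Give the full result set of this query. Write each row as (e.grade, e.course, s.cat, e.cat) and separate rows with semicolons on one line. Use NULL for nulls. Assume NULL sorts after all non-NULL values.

RIGHT JOIN keeps every row from `enrollments`; unmatched rows get NULL for `students`'s columns.
Matching on s.stu_id = e.stu_id AND s.cat = e.cat. A NULL in a compared column never satisfies the condition.
- s[0] stu_id=4, cat=SG → no match.
- s[1] stu_id=4, cat=RF → no match.
- s[2] stu_id=5, cat=RF → no match.
- s[3] stu_id=1, cat=RF → no match.
- s[4] stu_id=1, cat=SG → 2 match(es) in e → 2 row(s).
- s[5] stu_id=9, cat=SG → no match.
- s[6] stu_id=6, cat=SG → no match.
- s[7] stu_id=7, cat=RF → 1 match(es) in e → 1 row(s).
- s[8] stu_id=NULL, cat=SG → no match.
- plus 3 unmatched e row(s), each kept with NULL s columns.
After projecting and ordering:
e.grade | e.course | s.cat | e.cat
C | CS | NULL | SG
C | Math | RF | RF
D | Chem | SG | SG
F | CS | NULL | RF
F | Hist | NULL | RF
F | Math | SG | SG

(C, CS, NULL, SG); (C, Math, RF, RF); (D, Chem, SG, SG); (F, CS, NULL, RF); (F, Hist, NULL, RF); (F, Math, SG, SG)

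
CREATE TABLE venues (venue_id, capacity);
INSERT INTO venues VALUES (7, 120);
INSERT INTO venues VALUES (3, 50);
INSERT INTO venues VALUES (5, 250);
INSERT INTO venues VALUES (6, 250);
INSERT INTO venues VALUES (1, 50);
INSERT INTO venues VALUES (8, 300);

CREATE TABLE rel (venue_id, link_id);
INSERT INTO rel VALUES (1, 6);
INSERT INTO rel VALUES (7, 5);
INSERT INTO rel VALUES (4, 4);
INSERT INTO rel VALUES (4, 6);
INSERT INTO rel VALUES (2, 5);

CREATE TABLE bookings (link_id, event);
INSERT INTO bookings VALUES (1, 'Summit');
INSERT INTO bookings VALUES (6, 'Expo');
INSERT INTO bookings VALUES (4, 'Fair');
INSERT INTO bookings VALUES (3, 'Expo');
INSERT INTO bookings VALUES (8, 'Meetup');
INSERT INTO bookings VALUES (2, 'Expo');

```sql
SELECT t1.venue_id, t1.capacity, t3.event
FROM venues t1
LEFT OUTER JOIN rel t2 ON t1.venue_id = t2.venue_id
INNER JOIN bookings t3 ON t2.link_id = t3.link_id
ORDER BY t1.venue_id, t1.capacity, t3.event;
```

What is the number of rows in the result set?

1

Joins associate left-to-right: venues LEFT JOIN rel on venue_id gives 6 intermediate row(s).
Then INNER JOIN `bookings t3` on link_id: keep only rows whose t2.link_id appears in t3.
Result: 1 row(s).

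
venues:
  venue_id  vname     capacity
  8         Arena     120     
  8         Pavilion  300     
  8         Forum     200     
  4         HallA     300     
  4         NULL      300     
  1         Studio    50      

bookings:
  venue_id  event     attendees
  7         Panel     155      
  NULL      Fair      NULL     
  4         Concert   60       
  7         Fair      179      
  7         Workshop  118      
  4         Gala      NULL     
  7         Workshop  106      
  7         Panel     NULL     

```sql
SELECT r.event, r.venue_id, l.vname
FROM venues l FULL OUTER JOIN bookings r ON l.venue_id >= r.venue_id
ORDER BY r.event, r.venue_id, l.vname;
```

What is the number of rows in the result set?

FULL OUTER JOIN keeps every row from both sides; unmatched rows get NULL for the other side's columns.
Matching on l.venue_id >= r.venue_id. A NULL in a compared column never satisfies the condition.
Matched pairs: 25; unmatched l rows kept: 1; unmatched r rows kept: 1.
Total: 25 matched + 2 padded = 27 rows.

27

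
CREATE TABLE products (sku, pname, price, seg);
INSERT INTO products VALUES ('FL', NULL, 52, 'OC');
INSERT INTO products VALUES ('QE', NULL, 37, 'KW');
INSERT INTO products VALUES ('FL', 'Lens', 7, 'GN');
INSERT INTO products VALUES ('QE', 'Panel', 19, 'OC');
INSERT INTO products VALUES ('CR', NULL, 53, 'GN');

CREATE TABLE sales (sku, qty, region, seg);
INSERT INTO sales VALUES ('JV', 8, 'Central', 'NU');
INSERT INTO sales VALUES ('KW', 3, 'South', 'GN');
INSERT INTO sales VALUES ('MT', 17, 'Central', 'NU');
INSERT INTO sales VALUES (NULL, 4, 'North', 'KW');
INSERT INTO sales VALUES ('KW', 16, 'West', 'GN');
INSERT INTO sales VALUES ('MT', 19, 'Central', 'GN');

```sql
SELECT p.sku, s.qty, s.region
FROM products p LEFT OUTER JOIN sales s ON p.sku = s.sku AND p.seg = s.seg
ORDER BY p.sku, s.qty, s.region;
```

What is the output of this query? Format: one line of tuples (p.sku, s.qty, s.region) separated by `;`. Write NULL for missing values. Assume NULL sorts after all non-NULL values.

(CR, NULL, NULL); (FL, NULL, NULL); (FL, NULL, NULL); (QE, NULL, NULL); (QE, NULL, NULL)

LEFT JOIN keeps every row from `products`; unmatched rows get NULL for `sales`'s columns.
Matching on p.sku = s.sku AND p.seg = s.seg. A NULL in a compared column never satisfies the condition.
Matched pairs: 0; unmatched p rows kept: 5.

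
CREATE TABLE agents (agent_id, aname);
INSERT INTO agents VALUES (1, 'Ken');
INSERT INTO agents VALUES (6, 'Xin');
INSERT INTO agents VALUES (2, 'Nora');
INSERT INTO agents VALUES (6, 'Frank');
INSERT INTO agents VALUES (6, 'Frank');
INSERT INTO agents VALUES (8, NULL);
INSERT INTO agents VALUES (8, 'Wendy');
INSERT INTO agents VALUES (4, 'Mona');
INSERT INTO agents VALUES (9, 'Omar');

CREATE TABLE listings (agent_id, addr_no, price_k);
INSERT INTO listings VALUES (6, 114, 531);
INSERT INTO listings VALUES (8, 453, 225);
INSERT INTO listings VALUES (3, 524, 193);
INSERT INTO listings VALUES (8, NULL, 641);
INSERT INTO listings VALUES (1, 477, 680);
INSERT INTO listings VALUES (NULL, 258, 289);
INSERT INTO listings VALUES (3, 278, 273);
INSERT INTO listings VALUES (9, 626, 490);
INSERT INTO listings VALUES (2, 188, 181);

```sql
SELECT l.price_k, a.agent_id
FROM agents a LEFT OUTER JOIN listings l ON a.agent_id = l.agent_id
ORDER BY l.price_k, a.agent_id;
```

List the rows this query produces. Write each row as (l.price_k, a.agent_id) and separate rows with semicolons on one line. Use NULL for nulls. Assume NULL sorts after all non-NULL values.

(181, 2); (225, 8); (225, 8); (490, 9); (531, 6); (531, 6); (531, 6); (641, 8); (641, 8); (680, 1); (NULL, 4)

LEFT JOIN keeps every row from `agents`; unmatched rows get NULL for `listings`'s columns.
Matching on a.agent_id = l.agent_id. A NULL in a compared column never satisfies the condition.
- a row (agent_id=1): matches 1 l row(s) → 1 output row(s).
- a row (agent_id=6): matches 1 l row(s) → 1 output row(s).
- a row (agent_id=2): matches 1 l row(s) → 1 output row(s).
- a row (agent_id=6): matches 1 l row(s) → 1 output row(s).
- a row (agent_id=6): matches 1 l row(s) → 1 output row(s).
- a row (agent_id=8): matches 2 l row(s) → 2 output row(s).
- a row (agent_id=8): matches 2 l row(s) → 2 output row(s).
- a row (agent_id=4): no match → kept, l columns NULL.
- a row (agent_id=9): matches 1 l row(s) → 1 output row(s).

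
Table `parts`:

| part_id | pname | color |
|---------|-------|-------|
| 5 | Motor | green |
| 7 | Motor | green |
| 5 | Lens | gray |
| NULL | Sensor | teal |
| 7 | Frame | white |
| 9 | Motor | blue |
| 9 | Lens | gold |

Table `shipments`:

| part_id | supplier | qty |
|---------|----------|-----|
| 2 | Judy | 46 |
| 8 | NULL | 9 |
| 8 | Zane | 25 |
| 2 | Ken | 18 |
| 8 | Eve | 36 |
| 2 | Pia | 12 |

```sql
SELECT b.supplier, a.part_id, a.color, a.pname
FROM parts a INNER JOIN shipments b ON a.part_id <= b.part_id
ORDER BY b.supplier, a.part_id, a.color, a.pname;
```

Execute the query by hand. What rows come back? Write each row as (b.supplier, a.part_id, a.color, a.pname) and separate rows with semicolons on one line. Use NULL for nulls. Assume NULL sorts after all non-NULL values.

(Eve, 5, gray, Lens); (Eve, 5, green, Motor); (Eve, 7, green, Motor); (Eve, 7, white, Frame); (Zane, 5, gray, Lens); (Zane, 5, green, Motor); (Zane, 7, green, Motor); (Zane, 7, white, Frame); (NULL, 5, gray, Lens); (NULL, 5, green, Motor); (NULL, 7, green, Motor); (NULL, 7, white, Frame)

INNER JOIN keeps only pairs where the ON condition holds.
Matching on a.part_id <= b.part_id. A NULL in a compared column never satisfies the condition.
Matched pairs: 12.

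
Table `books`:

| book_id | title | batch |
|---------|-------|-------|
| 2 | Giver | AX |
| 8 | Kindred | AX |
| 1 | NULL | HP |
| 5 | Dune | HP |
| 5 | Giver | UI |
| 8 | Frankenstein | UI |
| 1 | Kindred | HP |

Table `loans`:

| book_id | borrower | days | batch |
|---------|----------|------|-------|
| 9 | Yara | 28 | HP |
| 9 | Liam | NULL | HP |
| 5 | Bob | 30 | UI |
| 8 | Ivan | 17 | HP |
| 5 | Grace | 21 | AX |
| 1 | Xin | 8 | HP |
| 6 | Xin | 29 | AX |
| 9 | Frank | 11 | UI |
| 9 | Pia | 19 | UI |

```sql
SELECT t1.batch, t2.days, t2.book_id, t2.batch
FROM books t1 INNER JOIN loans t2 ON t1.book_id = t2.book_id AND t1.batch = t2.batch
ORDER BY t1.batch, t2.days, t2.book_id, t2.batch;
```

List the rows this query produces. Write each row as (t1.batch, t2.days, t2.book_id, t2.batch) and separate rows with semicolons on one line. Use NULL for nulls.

(HP, 8, 1, HP); (HP, 8, 1, HP); (UI, 30, 5, UI)

INNER JOIN keeps only pairs where the ON condition holds.
Matching on t1.book_id = t2.book_id AND t1.batch = t2.batch.
- book_id=2, batch=AX: no matching t2 row, dropped.
- book_id=8, batch=AX: no matching t2 row, dropped.
- book_id=1, batch=HP: 1 matching t2 row(s), so 1 row(s) emitted.
- book_id=5, batch=HP: no matching t2 row, dropped.
- book_id=5, batch=UI: 1 matching t2 row(s), so 1 row(s) emitted.
- book_id=8, batch=UI: no matching t2 row, dropped.
- book_id=1, batch=HP: 1 matching t2 row(s), so 1 row(s) emitted.
After projecting and ordering:
t1.batch | t2.days | t2.book_id | t2.batch
HP | 8 | 1 | HP
HP | 8 | 1 | HP
UI | 30 | 5 | UI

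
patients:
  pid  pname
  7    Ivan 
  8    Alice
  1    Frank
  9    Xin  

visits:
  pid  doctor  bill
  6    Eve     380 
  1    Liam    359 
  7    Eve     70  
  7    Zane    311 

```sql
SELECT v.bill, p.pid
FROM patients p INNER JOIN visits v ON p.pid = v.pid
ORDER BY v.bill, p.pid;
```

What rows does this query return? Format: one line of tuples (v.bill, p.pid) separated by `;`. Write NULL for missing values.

INNER JOIN keeps only pairs where the ON condition holds.
Matching on p.pid = v.pid.
Matched pairs: 3.

(70, 7); (311, 7); (359, 1)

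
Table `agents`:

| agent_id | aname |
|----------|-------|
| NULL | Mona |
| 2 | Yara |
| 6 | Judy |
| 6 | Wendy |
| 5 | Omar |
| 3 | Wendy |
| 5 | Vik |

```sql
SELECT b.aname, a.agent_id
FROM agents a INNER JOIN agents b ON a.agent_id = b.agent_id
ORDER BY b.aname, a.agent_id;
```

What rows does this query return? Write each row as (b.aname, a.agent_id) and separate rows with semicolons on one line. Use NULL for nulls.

INNER JOIN keeps only pairs where the ON condition holds.
Matching on a.agent_id = b.agent_id. A NULL in a compared column never satisfies the condition.
Matched pairs: 10.

(Judy, 6); (Judy, 6); (Omar, 5); (Omar, 5); (Vik, 5); (Vik, 5); (Wendy, 3); (Wendy, 6); (Wendy, 6); (Yara, 2)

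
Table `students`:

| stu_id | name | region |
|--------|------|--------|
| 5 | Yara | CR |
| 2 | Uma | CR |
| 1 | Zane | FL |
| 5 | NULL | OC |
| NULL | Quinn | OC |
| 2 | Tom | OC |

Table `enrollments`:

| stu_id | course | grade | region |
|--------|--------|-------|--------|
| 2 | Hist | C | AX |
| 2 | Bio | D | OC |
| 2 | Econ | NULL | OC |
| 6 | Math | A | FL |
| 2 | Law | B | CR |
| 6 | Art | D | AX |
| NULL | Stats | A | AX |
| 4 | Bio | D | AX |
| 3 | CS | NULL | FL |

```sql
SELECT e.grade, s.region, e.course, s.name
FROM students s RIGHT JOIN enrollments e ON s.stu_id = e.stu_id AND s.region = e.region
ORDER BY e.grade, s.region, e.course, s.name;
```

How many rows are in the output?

9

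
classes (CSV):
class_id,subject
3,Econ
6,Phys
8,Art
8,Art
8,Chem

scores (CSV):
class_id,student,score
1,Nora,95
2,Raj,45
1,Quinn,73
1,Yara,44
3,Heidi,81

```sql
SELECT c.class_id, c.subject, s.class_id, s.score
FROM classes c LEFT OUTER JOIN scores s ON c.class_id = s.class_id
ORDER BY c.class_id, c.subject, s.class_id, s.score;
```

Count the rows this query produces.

LEFT JOIN keeps every row from `classes`; unmatched rows get NULL for `scores`'s columns.
Matching on c.class_id = s.class_id.
- c[0] class_id=3 → 1 match(es) in s → 1 row(s).
- c[1] class_id=6 → no match; kept with NULLs on the s side.
- c[2] class_id=8 → no match; kept with NULLs on the s side.
- c[3] class_id=8 → no match; kept with NULLs on the s side.
- c[4] class_id=8 → no match; kept with NULLs on the s side.
Total: 1 matched + 4 padded = 5 rows.

5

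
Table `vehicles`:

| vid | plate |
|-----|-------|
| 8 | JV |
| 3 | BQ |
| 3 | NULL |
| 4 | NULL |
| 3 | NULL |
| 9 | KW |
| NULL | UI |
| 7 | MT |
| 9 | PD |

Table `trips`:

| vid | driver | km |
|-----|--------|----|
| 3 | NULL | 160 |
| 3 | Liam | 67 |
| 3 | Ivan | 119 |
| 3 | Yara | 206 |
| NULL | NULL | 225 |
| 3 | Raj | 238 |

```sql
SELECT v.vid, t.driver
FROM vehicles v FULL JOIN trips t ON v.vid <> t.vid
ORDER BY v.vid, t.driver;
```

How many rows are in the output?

30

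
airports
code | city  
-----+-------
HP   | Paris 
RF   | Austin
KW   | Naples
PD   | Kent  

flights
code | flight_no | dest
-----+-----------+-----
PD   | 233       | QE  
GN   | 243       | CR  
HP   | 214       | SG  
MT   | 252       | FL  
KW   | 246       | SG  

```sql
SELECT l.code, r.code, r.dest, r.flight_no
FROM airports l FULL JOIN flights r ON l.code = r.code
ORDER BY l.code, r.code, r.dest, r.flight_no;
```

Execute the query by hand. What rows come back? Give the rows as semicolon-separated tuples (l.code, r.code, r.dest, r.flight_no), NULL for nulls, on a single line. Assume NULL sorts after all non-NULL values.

FULL OUTER JOIN keeps every row from both sides; unmatched rows get NULL for the other side's columns.
Matching on l.code = r.code.
- l (code=HP) pairs with 1 row(s) of r.
- l (code=RF) has no partner → padded with NULL.
- l (code=KW) pairs with 1 row(s) of r.
- l (code=PD) pairs with 1 row(s) of r.
- 2 row(s) from r found no l partner → padded with NULL.
After projecting and ordering:
l.code | r.code | r.dest | r.flight_no
HP | HP | SG | 214
KW | KW | SG | 246
PD | PD | QE | 233
RF | NULL | NULL | NULL
NULL | GN | CR | 243
NULL | MT | FL | 252

(HP, HP, SG, 214); (KW, KW, SG, 246); (PD, PD, QE, 233); (RF, NULL, NULL, NULL); (NULL, GN, CR, 243); (NULL, MT, FL, 252)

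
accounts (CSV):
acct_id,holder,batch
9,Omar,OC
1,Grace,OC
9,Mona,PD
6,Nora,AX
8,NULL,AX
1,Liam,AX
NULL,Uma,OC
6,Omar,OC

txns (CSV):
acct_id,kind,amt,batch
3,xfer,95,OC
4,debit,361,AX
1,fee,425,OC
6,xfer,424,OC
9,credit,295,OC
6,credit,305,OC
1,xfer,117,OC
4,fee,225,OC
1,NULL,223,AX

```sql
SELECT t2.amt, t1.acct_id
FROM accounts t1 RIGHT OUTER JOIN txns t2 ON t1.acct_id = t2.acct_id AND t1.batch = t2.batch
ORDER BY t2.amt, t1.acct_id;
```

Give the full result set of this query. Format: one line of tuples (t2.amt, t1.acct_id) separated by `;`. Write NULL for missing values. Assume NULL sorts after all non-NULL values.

RIGHT JOIN keeps every row from `txns`; unmatched rows get NULL for `accounts`'s columns.
Matching on t1.acct_id = t2.acct_id AND t1.batch = t2.batch. A NULL in a compared column never satisfies the condition.
Matched pairs: 6; unmatched t2 rows kept: 3.

(95, NULL); (117, 1); (223, 1); (225, NULL); (295, 9); (305, 6); (361, NULL); (424, 6); (425, 1)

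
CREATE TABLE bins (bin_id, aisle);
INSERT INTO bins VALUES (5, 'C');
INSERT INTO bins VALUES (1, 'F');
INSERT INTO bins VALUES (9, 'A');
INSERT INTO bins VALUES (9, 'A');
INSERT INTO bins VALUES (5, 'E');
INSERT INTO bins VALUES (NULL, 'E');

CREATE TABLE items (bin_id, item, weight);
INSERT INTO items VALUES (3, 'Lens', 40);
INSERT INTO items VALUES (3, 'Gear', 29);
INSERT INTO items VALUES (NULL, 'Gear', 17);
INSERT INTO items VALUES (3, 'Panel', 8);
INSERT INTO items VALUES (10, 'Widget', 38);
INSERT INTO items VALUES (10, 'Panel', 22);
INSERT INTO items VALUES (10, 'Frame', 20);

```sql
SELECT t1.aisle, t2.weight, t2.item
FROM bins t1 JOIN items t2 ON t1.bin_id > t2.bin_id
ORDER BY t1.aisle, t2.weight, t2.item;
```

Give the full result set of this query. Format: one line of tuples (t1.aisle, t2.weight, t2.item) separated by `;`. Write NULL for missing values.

(A, 8, Panel); (A, 8, Panel); (A, 29, Gear); (A, 29, Gear); (A, 40, Lens); (A, 40, Lens); (C, 8, Panel); (C, 29, Gear); (C, 40, Lens); (E, 8, Panel); (E, 29, Gear); (E, 40, Lens)

INNER JOIN keeps only pairs where the ON condition holds.
Matching on t1.bin_id > t2.bin_id. A NULL in a compared column never satisfies the condition.
- bin_id=5: 3 matching t2 row(s), so 3 row(s) emitted.
- bin_id=1: no matching t2 row, dropped.
- bin_id=9: 3 matching t2 row(s), so 3 row(s) emitted.
- bin_id=9: 3 matching t2 row(s), so 3 row(s) emitted.
- bin_id=5: 3 matching t2 row(s), so 3 row(s) emitted.
- bin_id=NULL: no matching t2 row, dropped.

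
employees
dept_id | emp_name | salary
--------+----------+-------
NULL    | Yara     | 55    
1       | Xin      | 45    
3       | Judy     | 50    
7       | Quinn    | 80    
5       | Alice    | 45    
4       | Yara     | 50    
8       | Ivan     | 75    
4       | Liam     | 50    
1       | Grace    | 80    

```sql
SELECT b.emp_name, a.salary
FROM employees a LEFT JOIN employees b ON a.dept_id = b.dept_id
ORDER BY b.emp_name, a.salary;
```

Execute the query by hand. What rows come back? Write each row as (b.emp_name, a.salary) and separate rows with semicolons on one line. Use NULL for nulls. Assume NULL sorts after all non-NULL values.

(Alice, 45); (Grace, 45); (Grace, 80); (Ivan, 75); (Judy, 50); (Liam, 50); (Liam, 50); (Quinn, 80); (Xin, 45); (Xin, 80); (Yara, 50); (Yara, 50); (NULL, 55)

LEFT JOIN keeps every row from `employees a`; unmatched rows get NULL for `employees b`'s columns.
Matching on a.dept_id = b.dept_id. A NULL in a compared column never satisfies the condition.
- a row (dept_id=NULL): no match → kept, b columns NULL.
- a row (dept_id=1): matches 2 b row(s) → 2 output row(s).
- a row (dept_id=3): matches 1 b row(s) → 1 output row(s).
- a row (dept_id=7): matches 1 b row(s) → 1 output row(s).
- a row (dept_id=5): matches 1 b row(s) → 1 output row(s).
- a row (dept_id=4): matches 2 b row(s) → 2 output row(s).
- a row (dept_id=8): matches 1 b row(s) → 1 output row(s).
- a row (dept_id=4): matches 2 b row(s) → 2 output row(s).
- a row (dept_id=1): matches 2 b row(s) → 2 output row(s).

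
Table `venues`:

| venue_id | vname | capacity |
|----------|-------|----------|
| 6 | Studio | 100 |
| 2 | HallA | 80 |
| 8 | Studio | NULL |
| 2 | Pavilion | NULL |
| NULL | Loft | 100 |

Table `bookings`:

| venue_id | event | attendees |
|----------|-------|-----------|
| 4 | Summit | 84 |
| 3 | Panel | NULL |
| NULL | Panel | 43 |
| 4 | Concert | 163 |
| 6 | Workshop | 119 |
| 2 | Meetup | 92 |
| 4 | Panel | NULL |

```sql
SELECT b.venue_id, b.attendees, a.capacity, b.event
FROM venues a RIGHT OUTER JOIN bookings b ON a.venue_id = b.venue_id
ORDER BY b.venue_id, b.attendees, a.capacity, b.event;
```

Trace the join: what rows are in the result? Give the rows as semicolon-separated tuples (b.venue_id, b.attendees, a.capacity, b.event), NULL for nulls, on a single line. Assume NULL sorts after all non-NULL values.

(2, 92, 80, Meetup); (2, 92, NULL, Meetup); (3, NULL, NULL, Panel); (4, 84, NULL, Summit); (4, 163, NULL, Concert); (4, NULL, NULL, Panel); (6, 119, 100, Workshop); (NULL, 43, NULL, Panel)

RIGHT JOIN keeps every row from `bookings`; unmatched rows get NULL for `venues`'s columns.
Matching on a.venue_id = b.venue_id. A NULL in a compared column never satisfies the condition.
- a[0] venue_id=6 → 1 match(es) in b → 1 row(s).
- a[1] venue_id=2 → 1 match(es) in b → 1 row(s).
- a[2] venue_id=8 → no match.
- a[3] venue_id=2 → 1 match(es) in b → 1 row(s).
- a[4] venue_id=NULL → no match.
- 5 row(s) from b found no a partner → padded with NULL.
After projecting and ordering:
b.venue_id | b.attendees | a.capacity | b.event
2 | 92 | 80 | Meetup
2 | 92 | NULL | Meetup
3 | NULL | NULL | Panel
4 | 84 | NULL | Summit
4 | 163 | NULL | Concert
4 | NULL | NULL | Panel
6 | 119 | 100 | Workshop
NULL | 43 | NULL | Panel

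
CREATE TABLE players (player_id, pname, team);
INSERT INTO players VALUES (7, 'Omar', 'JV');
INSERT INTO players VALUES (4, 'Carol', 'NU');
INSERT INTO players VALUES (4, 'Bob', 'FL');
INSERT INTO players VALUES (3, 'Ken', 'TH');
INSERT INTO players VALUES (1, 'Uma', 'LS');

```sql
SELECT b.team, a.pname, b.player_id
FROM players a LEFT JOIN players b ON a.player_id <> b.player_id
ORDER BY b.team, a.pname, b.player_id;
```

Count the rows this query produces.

LEFT JOIN keeps every row from `players a`; unmatched rows get NULL for `players b`'s columns.
Matching on a.player_id <> b.player_id.
- a[0] player_id=7 → 4 match(es) in b → 4 row(s).
- a[1] player_id=4 → 3 match(es) in b → 3 row(s).
- a[2] player_id=4 → 3 match(es) in b → 3 row(s).
- a[3] player_id=3 → 4 match(es) in b → 4 row(s).
- a[4] player_id=1 → 4 match(es) in b → 4 row(s).
Total: 18 rows.

18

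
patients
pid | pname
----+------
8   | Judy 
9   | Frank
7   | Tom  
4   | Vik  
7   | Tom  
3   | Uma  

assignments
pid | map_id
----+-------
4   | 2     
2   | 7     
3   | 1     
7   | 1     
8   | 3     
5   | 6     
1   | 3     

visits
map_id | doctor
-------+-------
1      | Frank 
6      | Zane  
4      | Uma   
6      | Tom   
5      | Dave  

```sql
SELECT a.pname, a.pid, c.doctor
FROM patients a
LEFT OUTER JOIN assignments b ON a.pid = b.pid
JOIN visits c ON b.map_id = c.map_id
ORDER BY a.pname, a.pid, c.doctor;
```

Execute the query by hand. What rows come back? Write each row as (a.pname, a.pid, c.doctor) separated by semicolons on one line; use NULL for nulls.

(Tom, 7, Frank); (Tom, 7, Frank); (Uma, 3, Frank)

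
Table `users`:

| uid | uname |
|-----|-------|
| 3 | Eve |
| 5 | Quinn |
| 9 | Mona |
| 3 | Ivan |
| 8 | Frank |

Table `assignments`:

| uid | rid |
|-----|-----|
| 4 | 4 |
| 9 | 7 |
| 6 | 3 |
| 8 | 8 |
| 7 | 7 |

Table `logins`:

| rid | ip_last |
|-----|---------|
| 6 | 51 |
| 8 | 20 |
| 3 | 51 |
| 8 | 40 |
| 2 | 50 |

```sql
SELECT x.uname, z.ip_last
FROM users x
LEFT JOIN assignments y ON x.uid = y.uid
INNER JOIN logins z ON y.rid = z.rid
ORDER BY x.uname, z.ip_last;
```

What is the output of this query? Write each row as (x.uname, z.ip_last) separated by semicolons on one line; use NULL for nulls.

(Frank, 20); (Frank, 40)

Step 1 — x LEFT JOIN y on uid → 5 row(s).
Then INNER JOIN `logins z` on rid: keep only rows whose y.rid appears in z.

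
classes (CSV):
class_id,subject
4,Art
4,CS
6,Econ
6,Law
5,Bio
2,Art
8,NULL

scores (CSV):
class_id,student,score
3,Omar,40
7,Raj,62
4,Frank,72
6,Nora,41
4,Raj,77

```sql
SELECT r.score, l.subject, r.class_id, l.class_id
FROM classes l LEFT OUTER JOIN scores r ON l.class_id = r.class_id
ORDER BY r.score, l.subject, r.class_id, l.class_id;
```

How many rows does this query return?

LEFT JOIN keeps every row from `classes`; unmatched rows get NULL for `scores`'s columns.
Matching on l.class_id = r.class_id.
Matched pairs: 6; unmatched l rows kept: 3.
Total: 6 matched + 3 padded = 9 rows.

9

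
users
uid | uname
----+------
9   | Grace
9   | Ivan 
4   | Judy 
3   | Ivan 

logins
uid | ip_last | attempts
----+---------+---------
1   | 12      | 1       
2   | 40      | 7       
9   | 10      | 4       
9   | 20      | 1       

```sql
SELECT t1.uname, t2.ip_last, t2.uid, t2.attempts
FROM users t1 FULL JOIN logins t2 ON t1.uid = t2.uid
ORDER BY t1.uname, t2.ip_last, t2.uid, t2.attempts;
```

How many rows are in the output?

FULL OUTER JOIN keeps every row from both sides; unmatched rows get NULL for the other side's columns.
Matching on t1.uid = t2.uid.
- t1[0] uid=9 → 2 match(es) in t2 → 2 row(s).
- t1[1] uid=9 → 2 match(es) in t2 → 2 row(s).
- t1[2] uid=4 → no match; kept with NULLs on the t2 side.
- t1[3] uid=3 → no match; kept with NULLs on the t2 side.
- 2 row(s) from t2 found no t1 partner → padded with NULL.
Total: 4 matched + 4 padded = 8 rows.

8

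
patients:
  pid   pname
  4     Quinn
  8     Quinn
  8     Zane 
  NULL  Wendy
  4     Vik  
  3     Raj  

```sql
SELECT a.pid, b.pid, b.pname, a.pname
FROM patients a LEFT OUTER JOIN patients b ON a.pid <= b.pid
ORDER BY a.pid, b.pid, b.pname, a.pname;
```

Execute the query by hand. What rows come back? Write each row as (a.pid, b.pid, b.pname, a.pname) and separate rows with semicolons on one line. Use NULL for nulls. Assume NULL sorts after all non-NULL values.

(3, 3, Raj, Raj); (3, 4, Quinn, Raj); (3, 4, Vik, Raj); (3, 8, Quinn, Raj); (3, 8, Zane, Raj); (4, 4, Quinn, Quinn); (4, 4, Quinn, Vik); (4, 4, Vik, Quinn); (4, 4, Vik, Vik); (4, 8, Quinn, Quinn); (4, 8, Quinn, Vik); (4, 8, Zane, Quinn); (4, 8, Zane, Vik); (8, 8, Quinn, Quinn); (8, 8, Quinn, Zane); (8, 8, Zane, Quinn); (8, 8, Zane, Zane); (NULL, NULL, NULL, Wendy)

LEFT JOIN keeps every row from `patients a`; unmatched rows get NULL for `patients b`'s columns.
Matching on a.pid <= b.pid. A NULL in a compared column never satisfies the condition.
Matched pairs: 17; unmatched a rows kept: 1.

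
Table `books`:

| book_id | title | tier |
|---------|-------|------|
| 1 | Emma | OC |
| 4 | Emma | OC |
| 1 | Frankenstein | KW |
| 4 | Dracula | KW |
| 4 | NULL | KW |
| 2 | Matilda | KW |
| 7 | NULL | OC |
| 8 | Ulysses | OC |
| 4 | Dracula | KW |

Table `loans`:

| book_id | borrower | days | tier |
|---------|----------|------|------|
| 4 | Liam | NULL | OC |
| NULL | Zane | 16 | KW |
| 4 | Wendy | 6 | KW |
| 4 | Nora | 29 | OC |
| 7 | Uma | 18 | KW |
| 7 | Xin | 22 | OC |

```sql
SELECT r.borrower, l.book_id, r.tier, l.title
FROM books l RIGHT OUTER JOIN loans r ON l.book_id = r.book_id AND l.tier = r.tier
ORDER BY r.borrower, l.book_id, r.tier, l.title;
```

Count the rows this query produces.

RIGHT JOIN keeps every row from `loans`; unmatched rows get NULL for `books`'s columns.
Matching on l.book_id = r.book_id AND l.tier = r.tier. A NULL in a compared column never satisfies the condition.
- book_id=1, tier=OC: no matching r row.
- book_id=4, tier=OC: 2 matching r row(s), so 2 row(s) emitted.
- book_id=1, tier=KW: no matching r row.
- book_id=4, tier=KW: 1 matching r row(s), so 1 row(s) emitted.
- book_id=4, tier=KW: 1 matching r row(s), so 1 row(s) emitted.
- book_id=2, tier=KW: no matching r row.
- book_id=7, tier=OC: 1 matching r row(s), so 1 row(s) emitted.
- book_id=8, tier=OC: no matching r row.
- book_id=4, tier=KW: 1 matching r row(s), so 1 row(s) emitted.
- 2 row(s) from r found no l partner → padded with NULL.
Total: 6 matched + 2 padded = 8 rows.

8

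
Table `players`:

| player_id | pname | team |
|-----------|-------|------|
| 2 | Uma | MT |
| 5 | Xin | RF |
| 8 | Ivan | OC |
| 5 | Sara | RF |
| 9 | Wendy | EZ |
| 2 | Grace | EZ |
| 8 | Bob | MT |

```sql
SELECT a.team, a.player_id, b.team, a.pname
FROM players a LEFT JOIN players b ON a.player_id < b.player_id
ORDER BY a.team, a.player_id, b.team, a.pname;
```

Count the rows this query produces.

19

LEFT JOIN keeps every row from `players a`; unmatched rows get NULL for `players b`'s columns.
Matching on a.player_id < b.player_id.
- a row (player_id=2): matches 5 b row(s) → 5 output row(s).
- a row (player_id=5): matches 3 b row(s) → 3 output row(s).
- a row (player_id=8): matches 1 b row(s) → 1 output row(s).
- a row (player_id=5): matches 3 b row(s) → 3 output row(s).
- a row (player_id=9): no match → kept, b columns NULL.
- a row (player_id=2): matches 5 b row(s) → 5 output row(s).
- a row (player_id=8): matches 1 b row(s) → 1 output row(s).
Total: 18 matched + 1 padded = 19 rows.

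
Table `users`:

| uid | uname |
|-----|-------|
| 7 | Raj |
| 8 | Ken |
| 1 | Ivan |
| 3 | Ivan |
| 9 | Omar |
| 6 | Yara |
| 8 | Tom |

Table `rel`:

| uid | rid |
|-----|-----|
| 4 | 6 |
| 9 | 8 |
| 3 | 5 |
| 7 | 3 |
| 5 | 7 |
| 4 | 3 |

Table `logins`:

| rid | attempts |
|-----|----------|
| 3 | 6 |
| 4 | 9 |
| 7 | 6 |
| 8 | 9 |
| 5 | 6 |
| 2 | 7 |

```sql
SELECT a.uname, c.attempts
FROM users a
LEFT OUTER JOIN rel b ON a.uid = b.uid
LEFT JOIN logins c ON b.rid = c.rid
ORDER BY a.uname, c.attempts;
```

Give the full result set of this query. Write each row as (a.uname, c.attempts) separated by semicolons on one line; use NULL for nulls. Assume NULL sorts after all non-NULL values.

Evaluate left to right. First `users a LEFT JOIN rel b` on uid: 7 row(s).
Then LEFT JOIN `logins c` on rid: each of those 7 rows is kept; rows whose b.rid has no match in c get NULL for c's columns.

(Ivan, 6); (Ivan, NULL); (Ken, NULL); (Omar, 9); (Raj, 6); (Tom, NULL); (Yara, NULL)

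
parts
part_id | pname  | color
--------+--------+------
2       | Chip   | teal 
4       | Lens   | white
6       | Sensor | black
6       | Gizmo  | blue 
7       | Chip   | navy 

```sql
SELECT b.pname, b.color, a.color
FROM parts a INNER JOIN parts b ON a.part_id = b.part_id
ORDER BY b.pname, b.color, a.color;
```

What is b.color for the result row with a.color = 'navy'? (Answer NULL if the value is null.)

INNER JOIN keeps only pairs where the ON condition holds.
Matching on a.part_id = b.part_id.
- part_id=2: 1 matching b row(s), so 1 row(s) emitted.
- part_id=4: 1 matching b row(s), so 1 row(s) emitted.
- part_id=6: 2 matching b row(s), so 2 row(s) emitted.
- part_id=6: 2 matching b row(s), so 2 row(s) emitted.
- part_id=7: 1 matching b row(s), so 1 row(s) emitted.

navy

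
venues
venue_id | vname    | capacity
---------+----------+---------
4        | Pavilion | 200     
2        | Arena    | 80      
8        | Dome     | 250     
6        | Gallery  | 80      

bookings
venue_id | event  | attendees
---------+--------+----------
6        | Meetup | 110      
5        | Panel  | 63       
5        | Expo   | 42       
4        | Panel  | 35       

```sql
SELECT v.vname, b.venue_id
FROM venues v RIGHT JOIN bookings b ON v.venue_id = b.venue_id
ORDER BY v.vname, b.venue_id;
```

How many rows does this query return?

4

RIGHT JOIN keeps every row from `bookings`; unmatched rows get NULL for `venues`'s columns.
Matching on v.venue_id = b.venue_id.
- venue_id=4: 1 matching b row(s), so 1 row(s) emitted.
- venue_id=2: no matching b row.
- venue_id=8: no matching b row.
- venue_id=6: 1 matching b row(s), so 1 row(s) emitted.
- plus 2 unmatched b row(s), each kept with NULL v columns.
Total: 2 matched + 2 padded = 4 rows.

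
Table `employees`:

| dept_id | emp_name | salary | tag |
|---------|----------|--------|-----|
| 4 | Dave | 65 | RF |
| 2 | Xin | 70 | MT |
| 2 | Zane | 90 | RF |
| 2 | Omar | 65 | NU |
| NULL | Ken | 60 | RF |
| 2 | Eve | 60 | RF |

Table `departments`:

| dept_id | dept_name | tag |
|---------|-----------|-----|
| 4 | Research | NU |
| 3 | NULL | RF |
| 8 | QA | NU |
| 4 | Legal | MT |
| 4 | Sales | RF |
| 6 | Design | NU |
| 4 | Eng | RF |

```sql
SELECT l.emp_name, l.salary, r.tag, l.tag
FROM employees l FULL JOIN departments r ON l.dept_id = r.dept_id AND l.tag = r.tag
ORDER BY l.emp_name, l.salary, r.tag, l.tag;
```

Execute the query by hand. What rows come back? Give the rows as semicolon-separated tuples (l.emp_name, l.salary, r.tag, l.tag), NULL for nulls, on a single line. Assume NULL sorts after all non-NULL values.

(Dave, 65, RF, RF); (Dave, 65, RF, RF); (Eve, 60, NULL, RF); (Ken, 60, NULL, RF); (Omar, 65, NULL, NU); (Xin, 70, NULL, MT); (Zane, 90, NULL, RF); (NULL, NULL, MT, NULL); (NULL, NULL, NU, NULL); (NULL, NULL, NU, NULL); (NULL, NULL, NU, NULL); (NULL, NULL, RF, NULL)

FULL OUTER JOIN keeps every row from both sides; unmatched rows get NULL for the other side's columns.
Matching on l.dept_id = r.dept_id AND l.tag = r.tag. A NULL in a compared column never satisfies the condition.
- l[0] dept_id=4, tag=RF → 2 match(es) in r → 2 row(s).
- l[1] dept_id=2, tag=MT → no match; kept with NULLs on the r side.
- l[2] dept_id=2, tag=RF → no match; kept with NULLs on the r side.
- l[3] dept_id=2, tag=NU → no match; kept with NULLs on the r side.
- l[4] dept_id=NULL, tag=RF → no match; kept with NULLs on the r side.
- l[5] dept_id=2, tag=RF → no match; kept with NULLs on the r side.
- plus 5 unmatched r row(s), each kept with NULL l columns.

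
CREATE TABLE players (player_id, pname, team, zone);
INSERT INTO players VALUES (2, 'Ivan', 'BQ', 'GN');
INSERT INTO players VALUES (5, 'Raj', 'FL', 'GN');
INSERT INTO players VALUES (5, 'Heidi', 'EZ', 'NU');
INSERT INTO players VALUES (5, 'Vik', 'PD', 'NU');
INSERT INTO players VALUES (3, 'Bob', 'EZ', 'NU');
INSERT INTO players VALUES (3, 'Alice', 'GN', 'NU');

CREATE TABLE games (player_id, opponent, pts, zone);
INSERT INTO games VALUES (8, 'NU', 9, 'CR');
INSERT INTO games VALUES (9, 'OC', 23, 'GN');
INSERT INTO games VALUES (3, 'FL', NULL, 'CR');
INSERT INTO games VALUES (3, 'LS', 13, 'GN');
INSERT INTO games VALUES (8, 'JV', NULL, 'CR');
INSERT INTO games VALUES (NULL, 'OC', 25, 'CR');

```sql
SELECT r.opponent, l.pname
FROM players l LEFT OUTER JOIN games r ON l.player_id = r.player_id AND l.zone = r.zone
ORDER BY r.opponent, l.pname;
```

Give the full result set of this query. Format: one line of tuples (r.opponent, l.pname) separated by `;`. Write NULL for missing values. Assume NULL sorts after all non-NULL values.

(NULL, Alice); (NULL, Bob); (NULL, Heidi); (NULL, Ivan); (NULL, Raj); (NULL, Vik)

LEFT JOIN keeps every row from `players`; unmatched rows get NULL for `games`'s columns.
Matching on l.player_id = r.player_id AND l.zone = r.zone. A NULL in a compared column never satisfies the condition.
- l row (player_id=2, zone=GN): no match → kept, r columns NULL.
- l row (player_id=5, zone=GN): no match → kept, r columns NULL.
- l row (player_id=5, zone=NU): no match → kept, r columns NULL.
- l row (player_id=5, zone=NU): no match → kept, r columns NULL.
- l row (player_id=3, zone=NU): no match → kept, r columns NULL.
- l row (player_id=3, zone=NU): no match → kept, r columns NULL.
After projecting and ordering:
r.opponent | l.pname
NULL | Alice
NULL | Bob
NULL | Heidi
NULL | Ivan
NULL | Raj
NULL | Vik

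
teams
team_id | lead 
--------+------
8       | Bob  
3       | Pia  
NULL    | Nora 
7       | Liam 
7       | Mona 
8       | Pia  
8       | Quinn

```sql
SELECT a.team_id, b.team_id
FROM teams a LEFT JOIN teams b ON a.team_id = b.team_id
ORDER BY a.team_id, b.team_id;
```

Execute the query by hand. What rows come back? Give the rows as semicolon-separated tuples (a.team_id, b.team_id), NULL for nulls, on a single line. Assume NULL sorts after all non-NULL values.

LEFT JOIN keeps every row from `teams a`; unmatched rows get NULL for `teams b`'s columns.
Matching on a.team_id = b.team_id. A NULL in a compared column never satisfies the condition.
- a row (team_id=8): matches 3 b row(s) → 3 output row(s).
- a row (team_id=3): matches 1 b row(s) → 1 output row(s).
- a row (team_id=NULL): no match → kept, b columns NULL.
- a row (team_id=7): matches 2 b row(s) → 2 output row(s).
- a row (team_id=7): matches 2 b row(s) → 2 output row(s).
- a row (team_id=8): matches 3 b row(s) → 3 output row(s).
- a row (team_id=8): matches 3 b row(s) → 3 output row(s).

(3, 3); (7, 7); (7, 7); (7, 7); (7, 7); (8, 8); (8, 8); (8, 8); (8, 8); (8, 8); (8, 8); (8, 8); (8, 8); (8, 8); (NULL, NULL)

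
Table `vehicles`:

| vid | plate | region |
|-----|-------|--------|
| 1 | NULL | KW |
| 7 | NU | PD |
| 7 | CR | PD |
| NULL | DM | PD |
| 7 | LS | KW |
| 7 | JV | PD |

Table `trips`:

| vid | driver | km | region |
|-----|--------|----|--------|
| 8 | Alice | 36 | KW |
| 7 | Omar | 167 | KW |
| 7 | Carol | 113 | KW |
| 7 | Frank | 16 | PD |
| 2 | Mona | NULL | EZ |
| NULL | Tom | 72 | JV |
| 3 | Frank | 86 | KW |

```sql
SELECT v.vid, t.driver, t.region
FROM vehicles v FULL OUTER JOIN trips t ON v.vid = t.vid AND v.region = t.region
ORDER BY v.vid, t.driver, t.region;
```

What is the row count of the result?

11

FULL OUTER JOIN keeps every row from both sides; unmatched rows get NULL for the other side's columns.
Matching on v.vid = t.vid AND v.region = t.region. A NULL in a compared column never satisfies the condition.
Matched pairs: 5; unmatched v rows kept: 2; unmatched t rows kept: 4.
Total: 5 matched + 6 padded = 11 rows.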